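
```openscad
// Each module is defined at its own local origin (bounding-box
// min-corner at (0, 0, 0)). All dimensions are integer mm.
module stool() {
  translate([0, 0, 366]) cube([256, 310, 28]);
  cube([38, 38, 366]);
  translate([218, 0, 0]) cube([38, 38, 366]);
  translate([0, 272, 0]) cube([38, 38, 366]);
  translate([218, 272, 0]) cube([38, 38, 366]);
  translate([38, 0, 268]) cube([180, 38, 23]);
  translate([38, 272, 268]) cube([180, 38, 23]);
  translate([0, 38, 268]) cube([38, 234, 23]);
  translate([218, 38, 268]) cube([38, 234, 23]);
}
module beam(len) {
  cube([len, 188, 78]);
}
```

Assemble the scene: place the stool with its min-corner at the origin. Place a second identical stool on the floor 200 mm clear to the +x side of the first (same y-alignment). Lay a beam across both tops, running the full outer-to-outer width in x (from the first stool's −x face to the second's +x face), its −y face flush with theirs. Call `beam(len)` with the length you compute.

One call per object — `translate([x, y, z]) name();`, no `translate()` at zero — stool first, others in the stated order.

stool();
translate([456, 0, 0]) stool();
translate([0, 0, 394]) beam(712);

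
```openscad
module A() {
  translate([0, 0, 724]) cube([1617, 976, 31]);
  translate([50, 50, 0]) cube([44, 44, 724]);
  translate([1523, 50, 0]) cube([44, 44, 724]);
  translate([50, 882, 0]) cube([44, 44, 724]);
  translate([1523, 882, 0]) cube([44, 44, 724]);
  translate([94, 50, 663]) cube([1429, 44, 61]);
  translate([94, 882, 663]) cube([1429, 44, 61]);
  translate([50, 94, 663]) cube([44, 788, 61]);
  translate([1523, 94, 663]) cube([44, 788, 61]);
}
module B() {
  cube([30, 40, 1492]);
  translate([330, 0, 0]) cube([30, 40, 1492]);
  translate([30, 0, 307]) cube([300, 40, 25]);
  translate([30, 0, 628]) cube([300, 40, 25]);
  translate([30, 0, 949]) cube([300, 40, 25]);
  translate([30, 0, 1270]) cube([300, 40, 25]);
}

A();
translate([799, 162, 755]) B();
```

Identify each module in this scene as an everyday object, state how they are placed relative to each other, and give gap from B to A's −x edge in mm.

A is a table. B is a ladder. The ladder is on top of the table. The gap from the ladder to the table's −x edge is 799 mm.

The ladder's min-x is at 799; the table's min-x is 0; gap = 799 mm.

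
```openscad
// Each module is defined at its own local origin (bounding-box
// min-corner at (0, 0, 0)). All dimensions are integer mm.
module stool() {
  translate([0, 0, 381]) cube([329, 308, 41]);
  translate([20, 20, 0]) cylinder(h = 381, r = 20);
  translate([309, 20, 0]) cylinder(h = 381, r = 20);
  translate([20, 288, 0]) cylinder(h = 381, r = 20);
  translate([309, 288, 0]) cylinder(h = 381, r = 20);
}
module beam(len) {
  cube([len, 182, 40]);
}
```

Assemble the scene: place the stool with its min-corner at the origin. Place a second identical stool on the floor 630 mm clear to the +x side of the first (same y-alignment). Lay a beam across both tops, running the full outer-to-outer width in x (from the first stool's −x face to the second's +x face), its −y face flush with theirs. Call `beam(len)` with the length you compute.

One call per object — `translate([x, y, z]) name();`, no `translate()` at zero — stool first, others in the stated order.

stool();
translate([959, 0, 0]) stool();
translate([0, 0, 422]) beam(1288);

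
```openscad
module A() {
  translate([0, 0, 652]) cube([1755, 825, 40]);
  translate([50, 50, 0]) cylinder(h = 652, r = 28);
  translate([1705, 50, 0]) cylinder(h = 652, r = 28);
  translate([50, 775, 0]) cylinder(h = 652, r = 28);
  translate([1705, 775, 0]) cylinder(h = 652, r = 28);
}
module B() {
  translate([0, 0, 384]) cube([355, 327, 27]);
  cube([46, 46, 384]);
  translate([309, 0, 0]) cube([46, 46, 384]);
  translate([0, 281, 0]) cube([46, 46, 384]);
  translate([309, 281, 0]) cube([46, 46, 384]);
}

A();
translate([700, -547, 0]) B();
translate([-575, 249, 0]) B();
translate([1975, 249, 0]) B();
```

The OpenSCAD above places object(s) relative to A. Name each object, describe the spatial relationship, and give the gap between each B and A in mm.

A is a table. B is a stool. Three stools sit around the table at the −y, −x, +x sides. The gap between each stool and the table is 220 mm.

Each stool's nearest face is 220 mm from the table's bounding box.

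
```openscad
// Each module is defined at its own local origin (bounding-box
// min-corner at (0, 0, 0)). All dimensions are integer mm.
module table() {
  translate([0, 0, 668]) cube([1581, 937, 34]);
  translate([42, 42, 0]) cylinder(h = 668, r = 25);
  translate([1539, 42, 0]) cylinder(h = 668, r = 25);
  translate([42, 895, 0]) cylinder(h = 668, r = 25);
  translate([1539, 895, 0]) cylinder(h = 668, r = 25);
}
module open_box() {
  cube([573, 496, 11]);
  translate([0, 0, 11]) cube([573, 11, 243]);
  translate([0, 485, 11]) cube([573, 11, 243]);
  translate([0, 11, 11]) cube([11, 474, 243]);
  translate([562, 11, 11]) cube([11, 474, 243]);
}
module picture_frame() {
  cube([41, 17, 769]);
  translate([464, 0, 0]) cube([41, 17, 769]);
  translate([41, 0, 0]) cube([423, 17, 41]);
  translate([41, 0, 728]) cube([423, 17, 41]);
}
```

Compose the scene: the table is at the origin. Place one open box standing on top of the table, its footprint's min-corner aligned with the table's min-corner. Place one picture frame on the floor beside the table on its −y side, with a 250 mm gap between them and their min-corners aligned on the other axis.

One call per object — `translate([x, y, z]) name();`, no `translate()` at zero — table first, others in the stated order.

table();
translate([0, 0, 702]) open_box();
translate([0, -267, 0]) picture_frame();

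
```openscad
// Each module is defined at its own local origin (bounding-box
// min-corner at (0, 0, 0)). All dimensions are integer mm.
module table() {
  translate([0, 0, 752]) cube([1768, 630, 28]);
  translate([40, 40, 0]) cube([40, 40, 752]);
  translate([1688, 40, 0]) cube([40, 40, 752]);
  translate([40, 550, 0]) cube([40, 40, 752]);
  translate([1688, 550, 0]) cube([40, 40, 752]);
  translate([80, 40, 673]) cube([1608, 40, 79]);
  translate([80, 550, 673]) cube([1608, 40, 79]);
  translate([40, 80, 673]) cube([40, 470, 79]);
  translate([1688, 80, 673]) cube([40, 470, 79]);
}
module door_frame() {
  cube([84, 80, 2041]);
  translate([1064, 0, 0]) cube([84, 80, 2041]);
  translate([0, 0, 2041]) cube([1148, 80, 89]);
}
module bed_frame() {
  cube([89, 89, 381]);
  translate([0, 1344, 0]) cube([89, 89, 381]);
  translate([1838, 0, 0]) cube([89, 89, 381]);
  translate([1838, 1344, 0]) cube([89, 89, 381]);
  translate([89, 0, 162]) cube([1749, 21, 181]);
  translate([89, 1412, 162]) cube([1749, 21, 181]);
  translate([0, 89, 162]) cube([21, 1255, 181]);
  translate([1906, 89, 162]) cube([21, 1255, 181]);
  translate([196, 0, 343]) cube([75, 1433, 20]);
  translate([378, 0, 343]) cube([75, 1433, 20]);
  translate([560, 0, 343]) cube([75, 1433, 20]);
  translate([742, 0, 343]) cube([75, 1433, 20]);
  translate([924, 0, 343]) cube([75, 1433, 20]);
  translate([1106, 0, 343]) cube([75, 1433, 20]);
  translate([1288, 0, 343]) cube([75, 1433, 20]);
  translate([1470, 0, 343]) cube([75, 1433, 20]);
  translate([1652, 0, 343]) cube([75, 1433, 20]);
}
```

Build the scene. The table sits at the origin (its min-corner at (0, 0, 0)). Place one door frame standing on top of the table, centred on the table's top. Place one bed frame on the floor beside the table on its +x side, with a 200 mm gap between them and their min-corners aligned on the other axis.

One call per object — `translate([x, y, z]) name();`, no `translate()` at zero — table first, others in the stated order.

table();
translate([310, 275, 780]) door_frame();
translate([1968, 0, 0]) bed_frame();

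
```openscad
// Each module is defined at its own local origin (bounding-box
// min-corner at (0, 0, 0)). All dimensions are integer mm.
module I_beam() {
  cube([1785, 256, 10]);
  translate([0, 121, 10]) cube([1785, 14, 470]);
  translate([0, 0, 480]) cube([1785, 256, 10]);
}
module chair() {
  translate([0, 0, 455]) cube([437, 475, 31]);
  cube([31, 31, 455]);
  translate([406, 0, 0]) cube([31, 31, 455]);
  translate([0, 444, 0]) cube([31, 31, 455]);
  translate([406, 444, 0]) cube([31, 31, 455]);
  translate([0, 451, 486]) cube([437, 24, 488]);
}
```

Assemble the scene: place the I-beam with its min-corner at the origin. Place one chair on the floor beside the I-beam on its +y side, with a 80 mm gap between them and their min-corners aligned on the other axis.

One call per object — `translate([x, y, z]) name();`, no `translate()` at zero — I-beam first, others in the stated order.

I_beam();
translate([0, 336, 0]) chair();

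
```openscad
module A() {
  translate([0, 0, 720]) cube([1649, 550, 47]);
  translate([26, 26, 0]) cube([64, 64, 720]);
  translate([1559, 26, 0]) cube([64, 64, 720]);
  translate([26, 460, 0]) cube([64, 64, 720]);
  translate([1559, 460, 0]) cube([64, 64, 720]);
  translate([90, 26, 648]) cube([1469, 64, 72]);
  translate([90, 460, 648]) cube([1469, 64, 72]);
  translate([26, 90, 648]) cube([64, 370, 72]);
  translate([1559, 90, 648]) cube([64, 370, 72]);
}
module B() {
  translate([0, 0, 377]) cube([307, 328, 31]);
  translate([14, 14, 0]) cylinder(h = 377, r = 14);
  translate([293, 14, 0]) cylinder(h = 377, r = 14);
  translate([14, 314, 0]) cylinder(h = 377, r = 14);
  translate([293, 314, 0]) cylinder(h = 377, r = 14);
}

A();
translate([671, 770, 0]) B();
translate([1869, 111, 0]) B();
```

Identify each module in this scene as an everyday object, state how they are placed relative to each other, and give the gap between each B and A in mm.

Each stool's nearest face is 220 mm from the table's bounding box.

A is a table. B is a stool. Two stools sit around the table at the +y, +x sides. The gap between each stool and the table is 220 mm.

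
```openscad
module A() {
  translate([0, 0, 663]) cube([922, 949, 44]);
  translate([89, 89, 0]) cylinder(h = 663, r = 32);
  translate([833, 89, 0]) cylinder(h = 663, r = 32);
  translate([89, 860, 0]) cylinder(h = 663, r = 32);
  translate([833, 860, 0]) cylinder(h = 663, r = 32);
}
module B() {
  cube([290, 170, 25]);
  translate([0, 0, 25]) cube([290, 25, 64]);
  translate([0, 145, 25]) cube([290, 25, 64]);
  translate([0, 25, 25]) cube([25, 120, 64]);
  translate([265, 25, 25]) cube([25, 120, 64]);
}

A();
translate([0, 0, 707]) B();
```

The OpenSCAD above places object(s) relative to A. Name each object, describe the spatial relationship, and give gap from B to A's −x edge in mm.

The open box's min-x is at 0; the table's min-x is 0; gap = 0 mm.

A is a table. B is an open box. The open box is on top of the table. The gap from the open box to the table's −x edge is 0 mm.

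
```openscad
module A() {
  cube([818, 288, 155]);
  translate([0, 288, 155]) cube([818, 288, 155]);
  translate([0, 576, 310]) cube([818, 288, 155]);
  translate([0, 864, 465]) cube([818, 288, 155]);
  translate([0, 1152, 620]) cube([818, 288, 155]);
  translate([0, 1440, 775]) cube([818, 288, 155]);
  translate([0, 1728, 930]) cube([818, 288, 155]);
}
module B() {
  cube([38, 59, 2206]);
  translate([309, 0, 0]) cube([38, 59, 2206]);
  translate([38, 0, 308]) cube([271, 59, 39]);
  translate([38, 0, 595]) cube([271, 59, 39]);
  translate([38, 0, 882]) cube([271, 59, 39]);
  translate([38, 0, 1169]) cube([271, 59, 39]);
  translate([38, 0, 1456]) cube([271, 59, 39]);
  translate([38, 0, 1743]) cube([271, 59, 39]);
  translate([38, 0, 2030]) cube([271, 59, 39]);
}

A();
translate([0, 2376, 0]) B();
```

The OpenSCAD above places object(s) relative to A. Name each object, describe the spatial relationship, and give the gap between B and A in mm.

The ladder's nearest face is 360 mm from the staircase's +y face.

A is a staircase. B is a ladder. The ladder is on the floor beside the staircase on its +y side. The gap between the ladder and the staircase is 360 mm.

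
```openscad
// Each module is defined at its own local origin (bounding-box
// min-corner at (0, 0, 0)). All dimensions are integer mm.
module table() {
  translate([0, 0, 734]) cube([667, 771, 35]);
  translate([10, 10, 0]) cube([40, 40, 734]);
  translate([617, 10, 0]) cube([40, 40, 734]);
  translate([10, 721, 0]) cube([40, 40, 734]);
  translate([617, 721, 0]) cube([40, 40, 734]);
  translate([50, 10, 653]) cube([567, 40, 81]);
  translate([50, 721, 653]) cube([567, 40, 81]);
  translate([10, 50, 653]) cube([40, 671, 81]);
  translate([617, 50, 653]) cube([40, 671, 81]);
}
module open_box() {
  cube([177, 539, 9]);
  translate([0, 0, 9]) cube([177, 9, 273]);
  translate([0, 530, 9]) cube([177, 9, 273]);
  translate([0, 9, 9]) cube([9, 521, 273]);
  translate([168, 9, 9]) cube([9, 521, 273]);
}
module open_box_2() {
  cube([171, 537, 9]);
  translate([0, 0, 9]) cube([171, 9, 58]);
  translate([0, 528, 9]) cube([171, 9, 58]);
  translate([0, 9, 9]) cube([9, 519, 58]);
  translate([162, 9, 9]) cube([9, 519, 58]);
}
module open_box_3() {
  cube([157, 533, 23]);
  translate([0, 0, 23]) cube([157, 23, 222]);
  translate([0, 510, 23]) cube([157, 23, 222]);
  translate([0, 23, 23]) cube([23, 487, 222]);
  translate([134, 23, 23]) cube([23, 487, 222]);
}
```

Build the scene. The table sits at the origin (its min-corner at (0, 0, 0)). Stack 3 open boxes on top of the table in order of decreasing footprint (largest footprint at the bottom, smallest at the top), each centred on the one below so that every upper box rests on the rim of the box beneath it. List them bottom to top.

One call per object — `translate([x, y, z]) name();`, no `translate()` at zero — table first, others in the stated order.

table();
translate([245, 116, 769]) open_box();
translate([248, 117, 1051]) open_box_2();
translate([255, 119, 1118]) open_box_3();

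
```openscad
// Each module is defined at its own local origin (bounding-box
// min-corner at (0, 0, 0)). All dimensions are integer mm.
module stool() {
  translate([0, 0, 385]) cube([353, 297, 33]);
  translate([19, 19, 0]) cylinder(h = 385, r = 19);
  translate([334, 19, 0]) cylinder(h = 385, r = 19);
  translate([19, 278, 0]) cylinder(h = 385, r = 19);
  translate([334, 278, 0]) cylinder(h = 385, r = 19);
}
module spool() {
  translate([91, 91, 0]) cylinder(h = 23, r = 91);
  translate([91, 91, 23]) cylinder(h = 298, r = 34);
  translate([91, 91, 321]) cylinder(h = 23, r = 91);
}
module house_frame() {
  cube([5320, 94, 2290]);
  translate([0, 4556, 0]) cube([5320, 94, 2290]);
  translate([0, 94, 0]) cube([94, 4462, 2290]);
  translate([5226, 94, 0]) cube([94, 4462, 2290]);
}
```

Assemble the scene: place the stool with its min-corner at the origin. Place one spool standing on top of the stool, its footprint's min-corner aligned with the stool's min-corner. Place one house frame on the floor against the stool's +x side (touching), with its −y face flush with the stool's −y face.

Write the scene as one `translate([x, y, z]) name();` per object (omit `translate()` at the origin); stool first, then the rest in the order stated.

stool();
translate([0, 0, 418]) spool();
translate([353, 0, 0]) house_frame();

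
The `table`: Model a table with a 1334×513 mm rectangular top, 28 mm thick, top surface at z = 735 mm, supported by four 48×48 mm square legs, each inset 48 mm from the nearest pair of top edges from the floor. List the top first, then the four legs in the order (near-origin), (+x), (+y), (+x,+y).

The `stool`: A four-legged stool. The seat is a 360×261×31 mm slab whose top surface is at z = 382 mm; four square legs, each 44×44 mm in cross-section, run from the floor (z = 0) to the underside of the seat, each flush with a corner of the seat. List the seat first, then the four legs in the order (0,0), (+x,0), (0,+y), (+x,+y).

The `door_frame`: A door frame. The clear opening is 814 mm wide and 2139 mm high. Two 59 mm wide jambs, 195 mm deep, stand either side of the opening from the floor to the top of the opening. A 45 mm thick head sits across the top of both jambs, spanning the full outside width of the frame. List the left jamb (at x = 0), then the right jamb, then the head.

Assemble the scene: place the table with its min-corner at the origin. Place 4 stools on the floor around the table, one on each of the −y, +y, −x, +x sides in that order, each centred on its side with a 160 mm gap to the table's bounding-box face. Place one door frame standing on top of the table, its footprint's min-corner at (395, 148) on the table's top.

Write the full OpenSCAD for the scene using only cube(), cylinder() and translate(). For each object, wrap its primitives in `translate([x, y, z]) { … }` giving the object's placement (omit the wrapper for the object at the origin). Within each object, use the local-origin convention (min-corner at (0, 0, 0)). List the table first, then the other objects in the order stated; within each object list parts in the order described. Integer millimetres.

translate([0, 0, 707]) cube([1334, 513, 28]);
translate([48, 48, 0]) cube([48, 48, 707]);
translate([1238, 48, 0]) cube([48, 48, 707]);
translate([48, 417, 0]) cube([48, 48, 707]);
translate([1238, 417, 0]) cube([48, 48, 707]);
translate([487, -421, 0]) {
  translate([0, 0, 351]) cube([360, 261, 31]);
  cube([44, 44, 351]);
  translate([316, 0, 0]) cube([44, 44, 351]);
  translate([0, 217, 0]) cube([44, 44, 351]);
  translate([316, 217, 0]) cube([44, 44, 351]);
}
translate([487, 673, 0]) {
  translate([0, 0, 351]) cube([360, 261, 31]);
  cube([44, 44, 351]);
  translate([316, 0, 0]) cube([44, 44, 351]);
  translate([0, 217, 0]) cube([44, 44, 351]);
  translate([316, 217, 0]) cube([44, 44, 351]);
}
translate([-520, 126, 0]) {
  translate([0, 0, 351]) cube([360, 261, 31]);
  cube([44, 44, 351]);
  translate([316, 0, 0]) cube([44, 44, 351]);
  translate([0, 217, 0]) cube([44, 44, 351]);
  translate([316, 217, 0]) cube([44, 44, 351]);
}
translate([1494, 126, 0]) {
  translate([0, 0, 351]) cube([360, 261, 31]);
  cube([44, 44, 351]);
  translate([316, 0, 0]) cube([44, 44, 351]);
  translate([0, 217, 0]) cube([44, 44, 351]);
  translate([316, 217, 0]) cube([44, 44, 351]);
}
translate([395, 148, 735]) {
  cube([59, 195, 2139]);
  translate([873, 0, 0]) cube([59, 195, 2139]);
  translate([0, 0, 2139]) cube([932, 195, 45]);
}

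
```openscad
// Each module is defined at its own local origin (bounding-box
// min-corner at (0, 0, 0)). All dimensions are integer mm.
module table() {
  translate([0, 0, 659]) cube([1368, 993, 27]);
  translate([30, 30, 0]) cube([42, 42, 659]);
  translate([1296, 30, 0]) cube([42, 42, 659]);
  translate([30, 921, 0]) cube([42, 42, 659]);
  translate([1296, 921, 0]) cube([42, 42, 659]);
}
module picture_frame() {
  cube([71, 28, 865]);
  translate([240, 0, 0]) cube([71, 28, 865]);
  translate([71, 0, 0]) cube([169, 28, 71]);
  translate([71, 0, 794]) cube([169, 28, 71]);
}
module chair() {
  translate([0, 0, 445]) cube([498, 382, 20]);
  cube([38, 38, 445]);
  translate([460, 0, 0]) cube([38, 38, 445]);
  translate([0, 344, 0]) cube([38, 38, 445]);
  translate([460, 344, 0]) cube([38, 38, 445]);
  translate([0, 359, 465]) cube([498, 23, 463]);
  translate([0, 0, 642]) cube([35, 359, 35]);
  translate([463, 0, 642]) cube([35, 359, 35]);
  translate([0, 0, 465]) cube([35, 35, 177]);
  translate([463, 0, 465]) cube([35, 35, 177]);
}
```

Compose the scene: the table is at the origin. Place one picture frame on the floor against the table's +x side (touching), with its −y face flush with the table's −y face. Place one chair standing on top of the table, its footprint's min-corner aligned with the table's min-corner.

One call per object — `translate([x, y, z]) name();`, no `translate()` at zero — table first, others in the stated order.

table();
translate([1368, 0, 0]) picture_frame();
translate([0, 0, 686]) chair();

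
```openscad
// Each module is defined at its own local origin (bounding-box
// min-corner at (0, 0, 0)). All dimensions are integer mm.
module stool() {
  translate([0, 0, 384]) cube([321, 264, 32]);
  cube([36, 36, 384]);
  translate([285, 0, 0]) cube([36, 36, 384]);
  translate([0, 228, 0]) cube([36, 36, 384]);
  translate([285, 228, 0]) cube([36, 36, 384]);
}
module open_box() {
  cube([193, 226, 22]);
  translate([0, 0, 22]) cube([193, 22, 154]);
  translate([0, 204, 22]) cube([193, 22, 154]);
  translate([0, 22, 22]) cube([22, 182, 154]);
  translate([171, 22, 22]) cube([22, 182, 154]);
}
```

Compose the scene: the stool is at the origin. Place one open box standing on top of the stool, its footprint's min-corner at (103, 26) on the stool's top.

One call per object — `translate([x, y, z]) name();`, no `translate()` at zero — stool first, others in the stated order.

stool();
translate([103, 26, 416]) open_box();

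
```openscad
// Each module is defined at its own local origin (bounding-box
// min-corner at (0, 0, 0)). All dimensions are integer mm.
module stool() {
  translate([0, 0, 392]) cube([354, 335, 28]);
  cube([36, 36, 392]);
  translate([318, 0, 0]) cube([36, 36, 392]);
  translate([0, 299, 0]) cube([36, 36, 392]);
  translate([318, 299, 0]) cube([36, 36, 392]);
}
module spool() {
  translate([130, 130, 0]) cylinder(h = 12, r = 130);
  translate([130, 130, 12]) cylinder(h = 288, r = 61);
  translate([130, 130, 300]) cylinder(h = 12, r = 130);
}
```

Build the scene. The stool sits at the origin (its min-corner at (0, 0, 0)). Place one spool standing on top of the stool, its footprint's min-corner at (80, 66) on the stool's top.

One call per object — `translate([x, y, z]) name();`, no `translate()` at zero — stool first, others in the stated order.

stool();
translate([80, 66, 420]) spool();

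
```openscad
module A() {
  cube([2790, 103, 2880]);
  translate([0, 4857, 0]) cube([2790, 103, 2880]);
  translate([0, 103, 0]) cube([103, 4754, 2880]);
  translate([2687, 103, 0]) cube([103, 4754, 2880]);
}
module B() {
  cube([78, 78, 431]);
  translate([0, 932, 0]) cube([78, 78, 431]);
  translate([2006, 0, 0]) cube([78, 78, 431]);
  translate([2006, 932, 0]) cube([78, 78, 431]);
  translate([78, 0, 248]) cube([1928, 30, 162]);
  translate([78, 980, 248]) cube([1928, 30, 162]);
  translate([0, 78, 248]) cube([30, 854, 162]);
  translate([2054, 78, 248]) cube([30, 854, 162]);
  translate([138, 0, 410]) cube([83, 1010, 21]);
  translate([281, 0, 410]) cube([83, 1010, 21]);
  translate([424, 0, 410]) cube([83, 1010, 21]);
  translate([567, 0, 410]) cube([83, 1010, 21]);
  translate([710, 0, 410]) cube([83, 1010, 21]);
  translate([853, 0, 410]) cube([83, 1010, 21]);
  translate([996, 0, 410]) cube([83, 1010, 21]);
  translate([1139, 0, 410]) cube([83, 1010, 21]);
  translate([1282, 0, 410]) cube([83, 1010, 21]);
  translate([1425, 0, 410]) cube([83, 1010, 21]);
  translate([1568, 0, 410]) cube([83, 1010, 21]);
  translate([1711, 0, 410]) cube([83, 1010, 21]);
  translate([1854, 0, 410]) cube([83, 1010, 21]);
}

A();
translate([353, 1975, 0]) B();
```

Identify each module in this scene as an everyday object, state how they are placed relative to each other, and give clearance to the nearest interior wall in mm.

A is a house frame. B is a bed frame. The bed frame sits inside the house frame, centred. The clearance to the nearest interior wall is 250 mm.

Clearances: x = 250, y = 1872; minimum 250 mm.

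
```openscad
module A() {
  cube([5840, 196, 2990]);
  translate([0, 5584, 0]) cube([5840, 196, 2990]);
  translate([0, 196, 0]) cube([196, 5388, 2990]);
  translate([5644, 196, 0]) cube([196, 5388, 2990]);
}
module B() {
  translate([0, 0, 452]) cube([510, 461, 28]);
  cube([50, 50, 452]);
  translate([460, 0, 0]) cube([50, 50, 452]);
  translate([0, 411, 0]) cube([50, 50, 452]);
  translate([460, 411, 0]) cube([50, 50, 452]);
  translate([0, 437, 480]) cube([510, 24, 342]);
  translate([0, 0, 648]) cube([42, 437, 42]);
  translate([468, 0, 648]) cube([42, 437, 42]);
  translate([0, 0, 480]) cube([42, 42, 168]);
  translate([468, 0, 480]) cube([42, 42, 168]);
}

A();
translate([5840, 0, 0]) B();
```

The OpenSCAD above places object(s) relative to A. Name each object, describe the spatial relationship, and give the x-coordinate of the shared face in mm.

A is a house frame. B is a chair. The chair is against the house frame's +x side, with their −y faces flush. The x-coordinate of the shared face is 5840 mm.

The house frame's +x face and the chair's −x face are both at x = 5840 mm.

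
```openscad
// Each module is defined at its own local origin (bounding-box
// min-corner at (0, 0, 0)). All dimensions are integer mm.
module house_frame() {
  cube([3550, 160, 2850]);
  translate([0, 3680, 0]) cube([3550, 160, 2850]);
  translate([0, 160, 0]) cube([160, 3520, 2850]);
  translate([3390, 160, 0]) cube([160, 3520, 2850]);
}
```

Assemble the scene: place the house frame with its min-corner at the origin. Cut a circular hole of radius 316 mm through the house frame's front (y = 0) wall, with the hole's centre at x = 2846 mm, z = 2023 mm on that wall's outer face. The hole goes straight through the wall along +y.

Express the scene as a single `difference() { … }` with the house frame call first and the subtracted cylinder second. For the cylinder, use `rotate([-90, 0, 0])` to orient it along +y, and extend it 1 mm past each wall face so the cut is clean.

difference() {
  house_frame();
  translate([2846, -1, 2023]) rotate([-90, 0, 0]) cylinder(h = 162, r = 316);
}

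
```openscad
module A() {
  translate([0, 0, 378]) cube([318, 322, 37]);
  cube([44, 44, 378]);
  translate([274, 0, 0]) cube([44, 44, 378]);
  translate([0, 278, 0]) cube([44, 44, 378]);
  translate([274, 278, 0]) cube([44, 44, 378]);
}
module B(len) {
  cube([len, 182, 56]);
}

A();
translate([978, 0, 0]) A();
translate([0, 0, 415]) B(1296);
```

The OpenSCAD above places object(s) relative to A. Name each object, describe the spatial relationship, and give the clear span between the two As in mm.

Second stool starts at x = 978; first ends at x = 318; clear span = 978 − 318 = 660 mm.

A is a stool. B is a beam. A beam spans the tops of two stools. The clear span between the two stools is 660 mm.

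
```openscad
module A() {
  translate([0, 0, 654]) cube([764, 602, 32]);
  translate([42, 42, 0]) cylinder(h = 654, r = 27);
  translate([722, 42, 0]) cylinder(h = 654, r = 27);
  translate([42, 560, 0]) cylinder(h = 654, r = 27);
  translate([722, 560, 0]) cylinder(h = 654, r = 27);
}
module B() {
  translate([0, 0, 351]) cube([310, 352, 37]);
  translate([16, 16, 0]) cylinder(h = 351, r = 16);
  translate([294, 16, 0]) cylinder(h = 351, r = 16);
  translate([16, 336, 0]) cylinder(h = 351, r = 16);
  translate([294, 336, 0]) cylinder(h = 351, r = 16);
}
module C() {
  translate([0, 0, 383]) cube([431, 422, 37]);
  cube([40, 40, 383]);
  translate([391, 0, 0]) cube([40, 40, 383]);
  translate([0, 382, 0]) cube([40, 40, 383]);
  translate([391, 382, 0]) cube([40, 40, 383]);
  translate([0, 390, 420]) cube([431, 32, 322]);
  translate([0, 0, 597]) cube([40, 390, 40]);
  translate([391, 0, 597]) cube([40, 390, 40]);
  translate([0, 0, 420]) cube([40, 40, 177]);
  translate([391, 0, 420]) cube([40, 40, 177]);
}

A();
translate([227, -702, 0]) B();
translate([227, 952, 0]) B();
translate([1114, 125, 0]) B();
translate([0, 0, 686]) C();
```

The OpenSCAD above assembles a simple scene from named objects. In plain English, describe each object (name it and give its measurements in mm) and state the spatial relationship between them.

A is a table: top 764 mm (x) × 602 mm (y), 32 mm thick, upper face at z = 686 mm, on four round legs of 54 mm diameter, each leg's bounding box inset 15 mm from the nearest pair of top edges, running from z = 0 to the bottom of the top.

B is a four-legged stool. The seat is 310×352 mm, 37 mm thick, top at z = 388 mm. It stands on four round legs, each 32 mm in diameter, from z = 0 to the seat underside, each leg's axis is inset half a diameter from the nearest pair of seat edges (so the leg's bounding box is flush with the corner).

C is a chair. The seat is a 431×422×37 mm slab with its top at z = 420 mm, on four 40×40 mm corner legs (flush with the seat edges, standing on z = 0). A flat backrest 32 mm thick, 322 mm tall, spans the full seat width and rises from the seat top along its +y edge, rear face flush with the rear of the seat. Two armrests of 40×40 mm section run along each side from the seat's front edge to the front of the backrest, top faces 217 mm above the seat top and outer faces flush with the seat's x-edges; a 40×40 mm post under the front of each armrest stands on the seat at the front corner.

Three stools sit around the table at the −y, +y, +x sides. The chair is on top of the table.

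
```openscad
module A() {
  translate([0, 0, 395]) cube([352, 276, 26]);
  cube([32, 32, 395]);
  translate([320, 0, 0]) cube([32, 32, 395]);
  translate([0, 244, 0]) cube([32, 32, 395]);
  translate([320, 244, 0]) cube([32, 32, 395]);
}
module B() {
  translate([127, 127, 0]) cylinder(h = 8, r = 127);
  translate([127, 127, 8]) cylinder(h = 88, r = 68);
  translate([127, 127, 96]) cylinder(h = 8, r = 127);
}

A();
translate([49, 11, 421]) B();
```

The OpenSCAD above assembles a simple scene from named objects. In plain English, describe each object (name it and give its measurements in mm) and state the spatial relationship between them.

A is a four-legged stool. The seat is a 352×276×26 mm slab whose top surface is at z = 421 mm; four square legs, each 32×32 mm in cross-section, run from the floor (z = 0) to the underside of the seat, each flush with a corner of the seat.

B is a spool: two coaxial disc flanges of radius 127 mm and thickness 8 mm, joined by a core cylinder of radius 68 mm and height 88 mm. The lower flange rests on z = 0 and the three cylinders share a vertical axis.

The spool is on top of the stool, centred.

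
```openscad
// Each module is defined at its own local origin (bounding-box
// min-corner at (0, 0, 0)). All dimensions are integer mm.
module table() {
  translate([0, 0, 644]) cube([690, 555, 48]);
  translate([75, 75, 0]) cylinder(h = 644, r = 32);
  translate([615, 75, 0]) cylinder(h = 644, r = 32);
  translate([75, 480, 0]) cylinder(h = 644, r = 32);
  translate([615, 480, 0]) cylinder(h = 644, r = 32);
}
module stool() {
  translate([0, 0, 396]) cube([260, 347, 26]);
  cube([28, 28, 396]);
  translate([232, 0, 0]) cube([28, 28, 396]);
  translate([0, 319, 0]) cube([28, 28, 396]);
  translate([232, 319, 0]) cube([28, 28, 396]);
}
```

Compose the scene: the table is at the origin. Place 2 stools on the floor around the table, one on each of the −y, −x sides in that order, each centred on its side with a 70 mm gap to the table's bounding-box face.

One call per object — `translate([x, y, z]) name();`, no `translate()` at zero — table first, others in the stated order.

table();
translate([215, -417, 0]) stool();
translate([-330, 104, 0]) stool();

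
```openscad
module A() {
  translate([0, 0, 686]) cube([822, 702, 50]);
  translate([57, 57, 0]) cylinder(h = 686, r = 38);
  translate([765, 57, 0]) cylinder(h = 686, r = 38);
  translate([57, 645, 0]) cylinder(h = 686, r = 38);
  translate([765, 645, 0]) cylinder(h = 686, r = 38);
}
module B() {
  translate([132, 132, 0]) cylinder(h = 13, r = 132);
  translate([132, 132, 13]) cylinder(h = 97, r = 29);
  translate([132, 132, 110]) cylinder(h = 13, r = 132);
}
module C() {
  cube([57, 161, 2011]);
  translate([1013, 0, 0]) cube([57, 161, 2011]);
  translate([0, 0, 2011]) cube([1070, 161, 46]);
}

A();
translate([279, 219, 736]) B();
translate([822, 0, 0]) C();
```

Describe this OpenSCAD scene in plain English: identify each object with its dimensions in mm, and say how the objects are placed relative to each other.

A is a table with a 822×702 mm rectangular top, 50 mm thick, top surface at z = 736 mm, supported by four round legs of 76 mm diameter, each leg's bounding box inset 19 mm from the nearest pair of top edges, running from the floor.

B is a spool: two coaxial disc flanges of radius 132 mm and thickness 13 mm, joined by a core cylinder of radius 29 mm and height 97 mm. The lower flange rests on z = 0 and the three cylinders share a vertical axis.

C is a door frame. The clear opening is 956 mm wide and 2011 mm high. Two 57 mm wide jambs, 161 mm deep, stand either side of the opening from the floor to the top of the opening. A 46 mm thick head sits across the top of both jambs, spanning the full outside width of the frame.

The spool is on top of the table, centred. The door frame is against the table's +x side, with their −y faces flush.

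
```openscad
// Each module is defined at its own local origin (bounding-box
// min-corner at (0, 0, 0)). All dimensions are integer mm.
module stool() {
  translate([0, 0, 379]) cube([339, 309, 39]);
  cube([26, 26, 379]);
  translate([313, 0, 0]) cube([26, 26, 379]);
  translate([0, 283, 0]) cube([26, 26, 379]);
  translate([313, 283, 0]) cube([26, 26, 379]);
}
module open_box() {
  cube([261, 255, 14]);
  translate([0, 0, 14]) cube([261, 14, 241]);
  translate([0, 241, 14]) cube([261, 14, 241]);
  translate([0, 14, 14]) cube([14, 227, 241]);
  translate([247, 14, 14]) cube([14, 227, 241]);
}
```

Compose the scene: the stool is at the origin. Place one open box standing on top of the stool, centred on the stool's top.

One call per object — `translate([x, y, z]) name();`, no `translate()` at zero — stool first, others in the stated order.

stool();
translate([39, 27, 418]) open_box();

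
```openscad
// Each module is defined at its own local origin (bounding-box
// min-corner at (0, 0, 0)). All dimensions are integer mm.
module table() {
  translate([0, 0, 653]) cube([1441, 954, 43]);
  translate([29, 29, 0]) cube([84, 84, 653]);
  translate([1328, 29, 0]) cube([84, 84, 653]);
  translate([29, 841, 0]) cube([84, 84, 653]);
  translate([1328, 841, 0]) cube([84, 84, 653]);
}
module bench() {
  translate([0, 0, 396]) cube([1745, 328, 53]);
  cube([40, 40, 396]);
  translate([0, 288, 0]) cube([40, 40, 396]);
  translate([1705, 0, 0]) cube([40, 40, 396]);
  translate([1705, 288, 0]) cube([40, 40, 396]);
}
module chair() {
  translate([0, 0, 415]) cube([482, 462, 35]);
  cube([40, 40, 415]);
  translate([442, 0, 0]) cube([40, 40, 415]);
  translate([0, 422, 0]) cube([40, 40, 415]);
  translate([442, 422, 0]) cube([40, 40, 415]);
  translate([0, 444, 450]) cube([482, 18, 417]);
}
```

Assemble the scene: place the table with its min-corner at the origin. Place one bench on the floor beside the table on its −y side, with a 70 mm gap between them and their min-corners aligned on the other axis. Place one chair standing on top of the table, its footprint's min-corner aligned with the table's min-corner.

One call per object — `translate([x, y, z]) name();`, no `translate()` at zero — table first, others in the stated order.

table();
translate([0, -398, 0]) bench();
translate([0, 0, 696]) chair();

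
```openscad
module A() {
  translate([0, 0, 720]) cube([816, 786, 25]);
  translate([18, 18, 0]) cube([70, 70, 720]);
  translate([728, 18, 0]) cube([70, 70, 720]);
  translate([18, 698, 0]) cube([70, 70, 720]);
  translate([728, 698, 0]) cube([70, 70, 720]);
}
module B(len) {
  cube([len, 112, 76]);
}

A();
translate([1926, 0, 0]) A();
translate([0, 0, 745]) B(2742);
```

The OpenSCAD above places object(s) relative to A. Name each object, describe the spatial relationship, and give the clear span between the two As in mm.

A is a table. B is a beam. A beam spans the tops of two tables. The clear span between the two tables is 1110 mm.

Second table starts at x = 1926; first ends at x = 816; clear span = 1926 − 816 = 1110 mm.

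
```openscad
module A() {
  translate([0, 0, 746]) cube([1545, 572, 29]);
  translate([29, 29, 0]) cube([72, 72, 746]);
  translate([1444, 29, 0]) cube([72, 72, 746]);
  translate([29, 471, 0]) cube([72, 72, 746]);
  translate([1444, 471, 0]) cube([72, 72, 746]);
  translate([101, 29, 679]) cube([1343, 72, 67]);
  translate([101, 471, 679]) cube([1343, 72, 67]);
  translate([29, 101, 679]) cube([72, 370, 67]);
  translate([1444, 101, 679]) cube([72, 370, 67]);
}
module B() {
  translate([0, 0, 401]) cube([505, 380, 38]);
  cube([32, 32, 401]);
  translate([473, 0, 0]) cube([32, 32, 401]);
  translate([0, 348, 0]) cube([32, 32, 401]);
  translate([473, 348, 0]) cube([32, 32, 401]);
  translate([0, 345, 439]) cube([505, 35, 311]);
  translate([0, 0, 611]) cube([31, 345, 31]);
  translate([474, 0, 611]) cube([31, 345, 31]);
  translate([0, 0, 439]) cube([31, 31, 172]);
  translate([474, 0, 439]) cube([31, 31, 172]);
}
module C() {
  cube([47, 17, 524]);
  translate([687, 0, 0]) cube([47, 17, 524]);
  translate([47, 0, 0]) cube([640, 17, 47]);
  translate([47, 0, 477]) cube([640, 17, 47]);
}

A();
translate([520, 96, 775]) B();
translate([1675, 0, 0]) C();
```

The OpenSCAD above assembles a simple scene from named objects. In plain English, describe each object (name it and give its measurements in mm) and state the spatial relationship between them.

A is a table with a 1545×572 mm rectangular top, 29 mm thick, top surface at z = 775 mm, supported by four 72×72 mm square legs, each inset 29 mm from the nearest pair of top edges, running from the floor. Four apron rails, 72 mm thick and 67 mm tall, run between adjacent legs with their top edges flush with the underside of the top and their outer faces flush with the legs' outer faces.

B is a chair: 505×380 mm seat, 38 mm thick, top at z = 439 mm, on four 32 mm square corner legs flush with the seat edges. A 35 mm thick backrest slab spans the full seat width, extending 311 mm above the seat top, its back face flush with the seat's +y edge. Two armrests of 31×31 mm section run along each side from the seat's front edge to the front of the backrest, top faces 203 mm above the seat top and outer faces flush with the seat's x-edges; a 31×31 mm post under the front of each armrest stands on the seat at the front corner.

C is a picture frame with a 640×430 mm rectangular opening (x by z) and a uniform 47 mm border on every side. Frame depth is 17 mm along y. It is built from two vertical stiles running the full outside height and two horizontal rails spanning the gap between the stiles.

The chair is on top of the table, centred. The picture frame is on the floor beside the table on its +x side.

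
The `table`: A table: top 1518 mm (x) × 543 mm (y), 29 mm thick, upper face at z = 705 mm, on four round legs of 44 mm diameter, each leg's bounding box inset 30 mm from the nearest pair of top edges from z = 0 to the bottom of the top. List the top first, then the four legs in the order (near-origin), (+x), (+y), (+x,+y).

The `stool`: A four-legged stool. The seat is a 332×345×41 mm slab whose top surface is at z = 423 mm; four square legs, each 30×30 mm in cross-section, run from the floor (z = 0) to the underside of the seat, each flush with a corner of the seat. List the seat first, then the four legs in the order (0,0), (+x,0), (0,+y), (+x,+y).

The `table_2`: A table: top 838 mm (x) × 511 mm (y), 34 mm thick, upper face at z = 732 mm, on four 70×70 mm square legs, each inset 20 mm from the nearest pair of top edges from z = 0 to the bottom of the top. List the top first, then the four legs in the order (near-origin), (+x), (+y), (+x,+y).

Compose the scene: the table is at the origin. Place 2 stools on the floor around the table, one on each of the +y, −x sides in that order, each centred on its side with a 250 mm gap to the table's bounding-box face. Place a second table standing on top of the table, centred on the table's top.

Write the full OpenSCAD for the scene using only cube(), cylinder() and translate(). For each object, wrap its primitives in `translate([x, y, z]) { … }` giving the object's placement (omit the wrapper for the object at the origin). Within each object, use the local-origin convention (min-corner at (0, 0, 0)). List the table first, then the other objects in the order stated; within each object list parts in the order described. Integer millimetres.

translate([0, 0, 676]) cube([1518, 543, 29]);
translate([52, 52, 0]) cylinder(h = 676, r = 22);
translate([1466, 52, 0]) cylinder(h = 676, r = 22);
translate([52, 491, 0]) cylinder(h = 676, r = 22);
translate([1466, 491, 0]) cylinder(h = 676, r = 22);
translate([593, 793, 0]) {
  translate([0, 0, 382]) cube([332, 345, 41]);
  cube([30, 30, 382]);
  translate([302, 0, 0]) cube([30, 30, 382]);
  translate([0, 315, 0]) cube([30, 30, 382]);
  translate([302, 315, 0]) cube([30, 30, 382]);
}
translate([-582, 99, 0]) {
  translate([0, 0, 382]) cube([332, 345, 41]);
  cube([30, 30, 382]);
  translate([302, 0, 0]) cube([30, 30, 382]);
  translate([0, 315, 0]) cube([30, 30, 382]);
  translate([302, 315, 0]) cube([30, 30, 382]);
}
translate([340, 16, 705]) {
  translate([0, 0, 698]) cube([838, 511, 34]);
  translate([20, 20, 0]) cube([70, 70, 698]);
  translate([748, 20, 0]) cube([70, 70, 698]);
  translate([20, 421, 0]) cube([70, 70, 698]);
  translate([748, 421, 0]) cube([70, 70, 698]);
}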